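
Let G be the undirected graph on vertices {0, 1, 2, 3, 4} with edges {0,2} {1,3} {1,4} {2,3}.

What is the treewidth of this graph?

A width-1 tree decomposition is:
Bags: B1 = {1, 4}  B2 = {1, 3}  B3 = {2, 3}  B4 = {0, 2}
Tree: B1–B2, B2–B3, B3–B4
Every bag has size at most 2, so the width is 2 − 1 = 1 and tw(G) ≤ 1. G has an edge, so its treewidth is at least 1. Combining the bounds, tw(G) = 1.

1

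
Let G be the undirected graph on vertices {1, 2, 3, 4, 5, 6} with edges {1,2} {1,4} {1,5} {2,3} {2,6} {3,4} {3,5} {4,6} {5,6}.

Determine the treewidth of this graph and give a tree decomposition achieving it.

Treewidth 3.
One optimal decomposition is:
Bags: B1 = {2, 4, 5, 6}  B2 = {2, 3, 4, 5}  B3 = {1, 2, 4, 5}
Tree: B1–B2, B2–B3

The largest bag has 4 vertices, giving width 3; this decomposition certifies tw(G) ≤ 3. For the lower bound: the 4 vertex sets {2,6}, {3,5}, {4}, {1} are disjoint, each induces a connected subgraph, and every pair is joined by at least one edge of G. Contracting each set to a single vertex therefore yields K_{4} as a minor, and since treewidth is minor-monotone, tw(G) ≥ tw(K_{4}) = 3. Combining the bounds, tw(G) = 3.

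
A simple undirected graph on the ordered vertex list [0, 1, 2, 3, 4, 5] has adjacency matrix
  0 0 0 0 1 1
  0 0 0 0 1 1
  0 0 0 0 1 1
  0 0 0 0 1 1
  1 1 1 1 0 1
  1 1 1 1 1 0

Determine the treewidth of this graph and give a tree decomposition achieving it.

Treewidth 2.
One optimal decomposition is:
Bags: B1 = {2, 4, 5}  B2 = {1, 4, 5}  B3 = {3, 4, 5}  B4 = {0, 4, 5}
Tree: B1–B2, B2–B3, B1–B4

Every bag has size at most 3, so the width is 3 − 1 = 2 and tw(G) ≤ 2. On the other hand G contains the 3-clique {0, 4, 5}. A clique must lie in a single bag of any decomposition, so no decomposition can have width below 2. Combining the bounds, tw(G) = 2.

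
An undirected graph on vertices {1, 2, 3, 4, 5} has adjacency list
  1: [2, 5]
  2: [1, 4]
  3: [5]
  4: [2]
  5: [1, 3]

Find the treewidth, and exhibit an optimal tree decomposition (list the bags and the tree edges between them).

Treewidth 1.
Bags: B1 = {3, 5}  B2 = {1, 5}  B3 = {1, 2}  B4 = {2, 4}
Tree: B1–B2, B2–B3, B3–B4

The largest bag has 2 vertices, giving width 1; this decomposition certifies tw(G) ≤ 1. G has an edge, so its treewidth is at least 1. Hence tw(G) = 1 exactly.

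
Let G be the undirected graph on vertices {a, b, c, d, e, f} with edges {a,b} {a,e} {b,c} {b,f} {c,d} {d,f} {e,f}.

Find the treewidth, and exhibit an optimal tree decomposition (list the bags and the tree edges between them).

Every bag has size at most 3, so the width is 3 − 1 = 2 and tw(G) ≤ 2. The edges e–a–b–f–e form a cycle, so G is not a tree and its treewidth is at least 2. Combining the bounds, tw(G) = 2.

Treewidth 2.
Bags: B1 = {a, e, f}  B2 = {a, b, f}  B3 = {b, d, f}  B4 = {b, c, d}
Tree: B1–B2, B2–B3, B3–B4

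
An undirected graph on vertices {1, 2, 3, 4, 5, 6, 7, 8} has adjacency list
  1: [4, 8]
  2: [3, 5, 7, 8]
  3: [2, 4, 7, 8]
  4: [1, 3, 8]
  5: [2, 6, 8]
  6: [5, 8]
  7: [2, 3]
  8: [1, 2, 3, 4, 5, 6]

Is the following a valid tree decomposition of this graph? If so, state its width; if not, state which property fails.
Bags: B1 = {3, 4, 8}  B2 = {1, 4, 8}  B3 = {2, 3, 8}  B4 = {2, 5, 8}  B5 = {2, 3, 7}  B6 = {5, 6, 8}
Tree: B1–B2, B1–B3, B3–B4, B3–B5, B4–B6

Every vertex of G appears in some bag (union = {1, 2, 3, 4, 5, 6, 7, 8}); every edge is covered by a bag; and for each vertex v the set of bags containing v is connected in the bag tree. The decomposition is therefore valid. The largest bag has 3 vertices, so the width is 2.

Yes; width 2.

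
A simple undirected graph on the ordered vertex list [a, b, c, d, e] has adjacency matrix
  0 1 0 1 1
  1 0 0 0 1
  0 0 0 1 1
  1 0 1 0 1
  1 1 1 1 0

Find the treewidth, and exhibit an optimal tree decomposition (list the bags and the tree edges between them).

Treewidth 2.
One such decomposition:
Bags: B1 = {c, d, e}  B2 = {a, d, e}  B3 = {a, b, e}
Tree: B1–B2, B2–B3

Every bag has size at most 3, so the width is 3 − 1 = 2 and tw(G) ≤ 2. For the lower bound, the 3 vertices {c, d, e} are pairwise adjacent, and any tree decomposition puts a clique entirely inside one bag — forcing width ≥ 2. The upper and lower bounds meet at 2, so that is the treewidth.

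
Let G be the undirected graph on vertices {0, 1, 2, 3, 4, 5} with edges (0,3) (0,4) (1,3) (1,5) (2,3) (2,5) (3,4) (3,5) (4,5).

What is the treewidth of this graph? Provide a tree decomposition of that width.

The largest bag has 3 vertices, giving width 2; this decomposition certifies tw(G) ≤ 2. On the other hand G contains the 3-clique {0, 3, 4}. A clique must lie in a single bag of any decomposition, so no decomposition can have width below 2. The upper and lower bounds meet at 2, so that is the treewidth.

Treewidth 2.
One optimal decomposition is:
Bags: B1 = {1, 3, 5}  B2 = {3, 4, 5}  B3 = {0, 3, 4}  B4 = {2, 3, 5}
Tree: B1–B2, B2–B3, B1–B4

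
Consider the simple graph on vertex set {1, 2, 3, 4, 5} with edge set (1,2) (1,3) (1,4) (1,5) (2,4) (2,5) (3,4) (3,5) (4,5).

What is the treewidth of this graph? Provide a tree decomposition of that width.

Treewidth 3.
Bags: B1 = {1, 2, 4, 5}  B2 = {1, 3, 4, 5}
Tree: B1–B2

Each bag holds 4 vertices, so the decomposition has width 3, which upper-bounds the treewidth. On the other hand G contains the 4-clique {1, 2, 4, 5}. A clique must lie in a single bag of any decomposition, so no decomposition can have width below 3. Therefore the treewidth is 3.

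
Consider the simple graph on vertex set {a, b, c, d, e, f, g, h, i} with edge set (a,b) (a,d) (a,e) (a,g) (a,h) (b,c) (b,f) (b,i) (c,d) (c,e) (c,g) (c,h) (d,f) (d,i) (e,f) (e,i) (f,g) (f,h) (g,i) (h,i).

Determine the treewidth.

4

A width-4 tree decomposition is:
Bags: B1 = {a, c, f, h, i}  B2 = {a, c, f, g, i}  B3 = {a, c, d, f, i}  B4 = {a, b, c, f, i}  B5 = {a, c, e, f, i}
Tree: B1–B2, B2–B3, B3–B4, B4–B5
Every bag has size at most 5, so the width is 5 − 1 = 4 and tw(G) ≤ 4. For the lower bound: the 5 vertex sets {a,h}, {f,g}, {c,d}, {i}, {b} are disjoint, each induces a connected subgraph, and every pair is joined by at least one edge of G. Contracting each set to a single vertex therefore yields K_{5} as a minor, and since treewidth is minor-monotone, tw(G) ≥ tw(K_{5}) = 4. Combining the bounds, tw(G) = 4.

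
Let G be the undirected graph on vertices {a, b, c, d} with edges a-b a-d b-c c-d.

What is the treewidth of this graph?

2

A width-2 tree decomposition is:
Bags: B1 = {b, c, d}  B2 = {a, b, d}
Tree: B1–B2
Every bag has size at most 3, so the width is 3 − 1 = 2 and tw(G) ≤ 2. The edges b–c–d–a–b form a cycle, so G is not a tree and its treewidth is at least 2. Therefore the treewidth is 2.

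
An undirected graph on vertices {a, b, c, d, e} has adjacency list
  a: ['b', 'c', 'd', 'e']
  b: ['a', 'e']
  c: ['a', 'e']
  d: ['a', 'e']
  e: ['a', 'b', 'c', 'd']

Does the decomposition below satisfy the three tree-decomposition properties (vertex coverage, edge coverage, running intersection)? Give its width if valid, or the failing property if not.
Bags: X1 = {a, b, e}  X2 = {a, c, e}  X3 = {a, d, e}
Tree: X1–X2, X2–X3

Yes; width 2.

Every vertex of G appears in some bag (union = {a, b, c, d, e}); every edge is covered by a bag; and for each vertex v the set of bags containing v is connected in the bag tree. The decomposition is therefore valid. The largest bag has 3 vertices, so the width is 2.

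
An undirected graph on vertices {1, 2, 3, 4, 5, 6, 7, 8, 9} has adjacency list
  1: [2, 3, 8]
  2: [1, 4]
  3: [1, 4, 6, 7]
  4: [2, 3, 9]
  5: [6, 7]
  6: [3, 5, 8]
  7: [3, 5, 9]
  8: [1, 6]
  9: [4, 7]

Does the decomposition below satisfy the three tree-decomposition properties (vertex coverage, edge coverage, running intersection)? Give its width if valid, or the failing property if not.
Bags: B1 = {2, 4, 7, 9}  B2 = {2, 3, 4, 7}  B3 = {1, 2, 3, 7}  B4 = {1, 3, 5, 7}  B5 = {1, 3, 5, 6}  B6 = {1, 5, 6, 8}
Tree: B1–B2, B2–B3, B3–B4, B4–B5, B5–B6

Vertex coverage: the bags together contain {1, 2, 3, 4, 5, 6, 7, 8, 9}, the full vertex set. Edge coverage: each edge of G has both endpoints in at least one bag. Running intersection: for every vertex, the bags containing it form a connected subtree. All three properties hold, so this is a valid tree decomposition of width max|bag| − 1 = 3, and hence tw(G) ≤ 3.

Yes; width 3.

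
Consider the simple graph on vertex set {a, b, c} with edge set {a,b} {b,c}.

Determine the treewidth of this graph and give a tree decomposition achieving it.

Treewidth 1.
One optimal decomposition is:
Bags: B1 = {b, c}  B2 = {a, b}
Tree: B1–B2

Every bag has size at most 2, so the width is 2 − 1 = 1 and tw(G) ≤ 1. G has an edge, so its treewidth is at least 1. Hence tw(G) = 1 exactly.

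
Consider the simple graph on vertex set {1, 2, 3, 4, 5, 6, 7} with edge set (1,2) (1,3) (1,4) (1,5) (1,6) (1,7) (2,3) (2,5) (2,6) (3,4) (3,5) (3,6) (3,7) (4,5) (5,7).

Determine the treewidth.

3

A width-3 tree decomposition is:
Bags: B1 = {1, 2, 3, 6}  B2 = {1, 2, 3, 5}  B3 = {1, 3, 5, 7}  B4 = {1, 3, 4, 5}
Tree: B1–B2, B2–B3, B3–B4
The largest bag has 4 vertices, giving width 3; this decomposition certifies tw(G) ≤ 3. Conversely, {1, 2, 3, 5} is a clique of size 4, and the vertices of any clique must share a bag in every tree decomposition; so some bag has ≥ 4 vertices and tw(G) ≥ 3. Therefore the treewidth is 3.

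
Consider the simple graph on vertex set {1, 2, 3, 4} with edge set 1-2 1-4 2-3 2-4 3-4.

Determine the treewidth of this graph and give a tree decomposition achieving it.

Treewidth 2.
One optimal decomposition is:
Bags: B1 = {1, 2, 4}  B2 = {2, 3, 4}
Tree: B1–B2

The largest bag has 3 vertices, giving width 2; this decomposition certifies tw(G) ≤ 2. Conversely, {1, 2, 4} is a clique of size 3, and the vertices of any clique must share a bag in every tree decomposition; so some bag has ≥ 3 vertices and tw(G) ≥ 2. Hence tw(G) = 2 exactly.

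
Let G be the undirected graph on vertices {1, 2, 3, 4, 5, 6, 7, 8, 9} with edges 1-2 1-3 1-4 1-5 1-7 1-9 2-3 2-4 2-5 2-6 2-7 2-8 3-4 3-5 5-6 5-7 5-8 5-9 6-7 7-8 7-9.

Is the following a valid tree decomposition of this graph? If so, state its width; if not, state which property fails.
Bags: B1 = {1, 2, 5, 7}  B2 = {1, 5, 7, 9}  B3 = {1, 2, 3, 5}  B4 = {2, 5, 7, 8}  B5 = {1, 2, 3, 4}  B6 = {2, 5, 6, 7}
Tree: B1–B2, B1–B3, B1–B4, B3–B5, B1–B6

Yes; width 3.

Vertex coverage: the bags together contain {1, 2, 3, 4, 5, 6, 7, 8, 9}, the full vertex set. Edge coverage: each edge of G has both endpoints in at least one bag. Running intersection: for every vertex, the bags containing it form a connected subtree. All three properties hold, so this is a valid tree decomposition of width max|bag| − 1 = 3, and hence tw(G) ≤ 3.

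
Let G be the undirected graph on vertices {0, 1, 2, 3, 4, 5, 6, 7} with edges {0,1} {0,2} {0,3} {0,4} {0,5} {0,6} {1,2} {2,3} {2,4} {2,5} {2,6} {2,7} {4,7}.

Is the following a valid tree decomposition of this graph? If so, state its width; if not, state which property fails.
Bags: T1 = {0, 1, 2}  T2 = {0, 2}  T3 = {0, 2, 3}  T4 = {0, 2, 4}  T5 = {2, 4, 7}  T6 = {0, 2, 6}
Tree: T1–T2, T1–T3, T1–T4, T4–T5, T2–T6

No — vertex 5 appears in no bag.

A tree decomposition must satisfy three properties: every vertex lies in some bag; for every edge, both endpoints lie together in some bag; and for every vertex, the bags containing it form a connected subtree. Here vertex 5 appears in no bag, so the decomposition is invalid.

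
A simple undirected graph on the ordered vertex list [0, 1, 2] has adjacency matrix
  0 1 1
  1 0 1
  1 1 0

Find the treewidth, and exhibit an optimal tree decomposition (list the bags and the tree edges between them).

Treewidth 2.
One optimal decomposition is:
Bags: B1 = {0, 1, 2}
Tree: (single bag)

A single bag containing all 3 vertices is trivially a valid decomposition of width 2. On the other hand G contains the 3-clique {0, 1, 2}. A clique must lie in a single bag of any decomposition, so no decomposition can have width below 2. Hence tw(G) = 2 exactly.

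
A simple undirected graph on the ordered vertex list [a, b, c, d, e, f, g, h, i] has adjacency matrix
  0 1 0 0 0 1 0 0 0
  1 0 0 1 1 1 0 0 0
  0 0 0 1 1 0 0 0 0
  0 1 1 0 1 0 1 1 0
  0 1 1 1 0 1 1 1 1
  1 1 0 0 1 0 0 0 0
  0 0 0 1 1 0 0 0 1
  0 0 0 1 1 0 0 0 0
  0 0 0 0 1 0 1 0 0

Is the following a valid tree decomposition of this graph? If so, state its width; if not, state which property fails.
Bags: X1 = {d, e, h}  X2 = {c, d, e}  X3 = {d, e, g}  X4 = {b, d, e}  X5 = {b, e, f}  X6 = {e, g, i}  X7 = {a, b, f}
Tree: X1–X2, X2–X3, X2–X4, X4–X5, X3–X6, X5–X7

Every vertex of G appears in some bag (union = {a, b, c, d, e, f, g, h, i}); every edge is covered by a bag; and for each vertex v the set of bags containing v is connected in the bag tree. The decomposition is therefore valid. The largest bag has 3 vertices, so the width is 2.

Yes; width 2.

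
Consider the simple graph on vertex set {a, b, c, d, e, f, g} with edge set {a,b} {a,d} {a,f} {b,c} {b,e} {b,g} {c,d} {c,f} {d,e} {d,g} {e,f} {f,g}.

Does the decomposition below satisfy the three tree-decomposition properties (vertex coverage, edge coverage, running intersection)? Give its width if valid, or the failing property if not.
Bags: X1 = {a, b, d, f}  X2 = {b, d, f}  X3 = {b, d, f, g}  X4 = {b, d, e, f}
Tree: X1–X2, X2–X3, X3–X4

No — vertex c appears in no bag.

A tree decomposition must satisfy three properties: every vertex lies in some bag; for every edge, both endpoints lie together in some bag; and for every vertex, the bags containing it form a connected subtree. Here vertex c appears in no bag, so the decomposition is invalid.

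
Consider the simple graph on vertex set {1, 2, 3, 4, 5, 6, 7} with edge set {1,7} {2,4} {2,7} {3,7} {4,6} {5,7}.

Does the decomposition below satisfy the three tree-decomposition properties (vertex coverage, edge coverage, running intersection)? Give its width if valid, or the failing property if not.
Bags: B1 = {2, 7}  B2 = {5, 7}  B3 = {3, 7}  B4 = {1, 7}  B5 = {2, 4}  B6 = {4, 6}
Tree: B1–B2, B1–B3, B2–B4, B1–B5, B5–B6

Vertex coverage: the bags together contain {1, 2, 3, 4, 5, 6, 7}, the full vertex set. Edge coverage: each edge of G has both endpoints in at least one bag. Running intersection: for every vertex, the bags containing it form a connected subtree. All three properties hold, so this is a valid tree decomposition of width max|bag| − 1 = 1, and hence tw(G) ≤ 1.

Yes; width 1.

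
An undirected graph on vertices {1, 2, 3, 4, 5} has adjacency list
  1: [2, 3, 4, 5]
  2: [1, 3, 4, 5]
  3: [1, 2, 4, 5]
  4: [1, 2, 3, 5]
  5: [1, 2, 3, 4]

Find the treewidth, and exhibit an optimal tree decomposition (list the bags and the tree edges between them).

Treewidth 4.
One such decomposition:
Bags: B1 = {1, 2, 3, 4, 5}
Tree: (single bag)

A single bag containing all 5 vertices is trivially a valid decomposition of width 4. For the lower bound, the 5 vertices {1, 2, 3, 4, 5} are pairwise adjacent, and any tree decomposition puts a clique entirely inside one bag — forcing width ≥ 4. Combining the bounds, tw(G) = 4.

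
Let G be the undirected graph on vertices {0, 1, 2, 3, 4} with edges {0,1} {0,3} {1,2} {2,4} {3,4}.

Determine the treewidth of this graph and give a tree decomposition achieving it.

The largest bag has 3 vertices, giving width 2; this decomposition certifies tw(G) ≤ 2. Since 4–2–1–0–3–4 is a cycle in G, G is not acyclic. Forests are exactly the graphs of treewidth ≤ 1, so tw(G) ≥ 2. The upper and lower bounds meet at 2, so that is the treewidth.

Treewidth 2.
One such decomposition:
Bags: B1 = {1, 2, 4}  B2 = {0, 1, 4}  B3 = {0, 3, 4}
Tree: B1–B2, B2–B3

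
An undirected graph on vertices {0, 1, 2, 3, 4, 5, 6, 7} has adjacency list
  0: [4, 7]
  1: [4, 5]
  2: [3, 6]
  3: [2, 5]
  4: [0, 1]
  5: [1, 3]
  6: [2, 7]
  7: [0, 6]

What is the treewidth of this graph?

A width-2 tree decomposition is:
Bags: B1 = {0, 6, 7}  B2 = {0, 4, 6}  B3 = {1, 4, 6}  B4 = {1, 5, 6}  B5 = {3, 5, 6}  B6 = {2, 3, 6}
Tree: B1–B2, B2–B3, B3–B4, B4–B5, B5–B6
Every bag has size at most 3, so the width is 3 − 1 = 2 and tw(G) ≤ 2. The edges 6–7–0–4–1–5–3–2–6 form a cycle, so G is not a tree and its treewidth is at least 2. Combining the bounds, tw(G) = 2.

2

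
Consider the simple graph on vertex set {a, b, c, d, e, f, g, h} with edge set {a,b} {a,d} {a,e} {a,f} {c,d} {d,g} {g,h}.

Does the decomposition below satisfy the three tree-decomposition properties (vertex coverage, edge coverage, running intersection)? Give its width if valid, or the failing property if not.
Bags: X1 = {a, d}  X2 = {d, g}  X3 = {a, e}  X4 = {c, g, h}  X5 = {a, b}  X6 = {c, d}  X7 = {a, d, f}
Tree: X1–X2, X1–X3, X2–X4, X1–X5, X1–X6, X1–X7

A tree decomposition must satisfy three properties: every vertex lies in some bag; for every edge, both endpoints lie together in some bag; and for every vertex, the bags containing it form a connected subtree. Here bags containing vertex c are not connected in the tree, so the decomposition is invalid.

No — bags containing vertex c are not connected in the tree.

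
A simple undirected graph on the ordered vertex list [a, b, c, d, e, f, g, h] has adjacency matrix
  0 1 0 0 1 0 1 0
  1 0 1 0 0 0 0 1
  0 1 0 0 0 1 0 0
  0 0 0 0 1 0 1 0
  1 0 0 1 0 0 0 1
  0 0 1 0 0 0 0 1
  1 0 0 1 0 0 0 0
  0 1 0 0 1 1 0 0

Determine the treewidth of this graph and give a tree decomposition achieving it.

Treewidth 2.
One such decomposition:
Bags: B1 = {c, f, h}  B2 = {b, c, h}  B3 = {b, e, h}  B4 = {a, b, e}  B5 = {a, d, e}  B6 = {a, d, g}
Tree: B1–B2, B2–B3, B3–B4, B4–B5, B5–B6

Each bag holds 3 vertices, so the decomposition has width 2, which upper-bounds the treewidth. For the lower bound, G contains the cycle f–c–b–h–f, so G is not a forest; only forests have treewidth ≤ 1, hence tw(G) ≥ 2. The upper and lower bounds meet at 2, so that is the treewidth.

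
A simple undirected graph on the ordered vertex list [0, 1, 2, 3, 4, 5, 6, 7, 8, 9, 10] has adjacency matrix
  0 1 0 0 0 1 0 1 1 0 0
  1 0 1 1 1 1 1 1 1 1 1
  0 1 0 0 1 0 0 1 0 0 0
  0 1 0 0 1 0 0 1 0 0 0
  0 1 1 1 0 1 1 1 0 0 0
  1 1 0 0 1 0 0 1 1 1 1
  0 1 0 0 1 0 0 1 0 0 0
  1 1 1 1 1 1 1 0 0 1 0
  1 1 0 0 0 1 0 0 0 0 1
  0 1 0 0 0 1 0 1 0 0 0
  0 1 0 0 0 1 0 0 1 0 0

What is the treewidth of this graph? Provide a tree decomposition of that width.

Every bag has size at most 4, so the width is 4 − 1 = 3 and tw(G) ≤ 3. Conversely, {0, 1, 5, 8} is a clique of size 4, and the vertices of any clique must share a bag in every tree decomposition; so some bag has ≥ 4 vertices and tw(G) ≥ 3. Combining the bounds, tw(G) = 3.

Treewidth 3.
Bags: B1 = {1, 4, 5, 7}  B2 = {1, 3, 4, 7}  B3 = {0, 1, 5, 7}  B4 = {0, 1, 5, 8}  B5 = {1, 5, 7, 9}  B6 = {1, 5, 8, 10}  B7 = {1, 4, 6, 7}  B8 = {1, 2, 4, 7}
Tree: B1–B2, B1–B3, B3–B4, B3–B5, B4–B6, B1–B7, B1–B8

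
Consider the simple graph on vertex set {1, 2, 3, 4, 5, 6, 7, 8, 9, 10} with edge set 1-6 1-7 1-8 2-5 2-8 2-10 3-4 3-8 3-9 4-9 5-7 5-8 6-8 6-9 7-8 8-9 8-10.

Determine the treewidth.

A width-2 tree decomposition is:
Bags: B1 = {1, 7, 8}  B2 = {1, 6, 8}  B3 = {5, 7, 8}  B4 = {2, 5, 8}  B5 = {2, 8, 10}  B6 = {6, 8, 9}  B7 = {3, 8, 9}  B8 = {3, 4, 9}
Tree: B1–B2, B1–B3, B3–B4, B4–B5, B2–B6, B6–B7, B7–B8
Each bag holds 3 vertices, so the decomposition has width 2, which upper-bounds the treewidth. Conversely, {1, 6, 8} is a clique of size 3, and the vertices of any clique must share a bag in every tree decomposition; so some bag has ≥ 3 vertices and tw(G) ≥ 2. Combining the bounds, tw(G) = 2.

2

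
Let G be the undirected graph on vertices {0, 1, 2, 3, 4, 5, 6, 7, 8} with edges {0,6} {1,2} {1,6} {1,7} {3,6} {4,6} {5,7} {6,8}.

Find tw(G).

1

A width-1 tree decomposition is:
Bags: B1 = {1, 2}  B2 = {1, 6}  B3 = {1, 7}  B4 = {4, 6}  B5 = {0, 6}  B6 = {6, 8}  B7 = {3, 6}  B8 = {5, 7}
Tree: B1–B2, B1–B3, B2–B4, B2–B5, B5–B6, B4–B7, B3–B8
Each bag holds 2 vertices, so the decomposition has width 1, which upper-bounds the treewidth. G has an edge, so its treewidth is at least 1. The upper and lower bounds meet at 1, so that is the treewidth.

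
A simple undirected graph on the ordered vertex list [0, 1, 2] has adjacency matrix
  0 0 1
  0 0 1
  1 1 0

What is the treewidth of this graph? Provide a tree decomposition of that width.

The largest bag has 2 vertices, giving width 1; this decomposition certifies tw(G) ≤ 1. Any graph with an edge has treewidth ≥ 1, and G has the edge 0–2. Therefore the treewidth is 1.

Treewidth 1.
One optimal decomposition is:
Bags: B1 = {0, 2}  B2 = {1, 2}
Tree: B1–B2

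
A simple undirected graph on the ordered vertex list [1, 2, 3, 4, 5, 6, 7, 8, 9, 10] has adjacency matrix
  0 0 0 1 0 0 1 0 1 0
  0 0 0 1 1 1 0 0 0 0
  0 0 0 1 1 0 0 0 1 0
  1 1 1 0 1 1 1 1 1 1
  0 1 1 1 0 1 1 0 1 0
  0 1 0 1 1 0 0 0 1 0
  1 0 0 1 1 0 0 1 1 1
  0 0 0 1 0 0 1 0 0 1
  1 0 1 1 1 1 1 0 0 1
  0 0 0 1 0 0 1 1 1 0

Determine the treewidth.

3

A width-3 tree decomposition is:
Bags: B1 = {2, 4, 5, 6}  B2 = {4, 5, 6, 9}  B3 = {3, 4, 5, 9}  B4 = {4, 5, 7, 9}  B5 = {4, 7, 9, 10}  B6 = {4, 7, 8, 10}  B7 = {1, 4, 7, 9}
Tree: B1–B2, B2–B3, B3–B4, B4–B5, B5–B6, B5–B7
Every bag has size at most 4, so the width is 4 − 1 = 3 and tw(G) ≤ 3. For the lower bound, the 4 vertices {4, 7, 8, 10} are pairwise adjacent, and any tree decomposition puts a clique entirely inside one bag — forcing width ≥ 3. Hence tw(G) = 3 exactly.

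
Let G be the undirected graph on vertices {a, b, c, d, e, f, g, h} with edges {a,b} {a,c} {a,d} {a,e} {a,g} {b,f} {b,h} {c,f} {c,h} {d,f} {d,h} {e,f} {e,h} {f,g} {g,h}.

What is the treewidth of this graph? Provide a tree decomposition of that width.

Each bag holds 4 vertices, so the decomposition has width 3, which upper-bounds the treewidth. For the lower bound: the 4 vertex sets {c,f}, {b,h}, {a}, {d} are disjoint, each induces a connected subgraph, and every pair is joined by at least one edge of G. Contracting each set to a single vertex therefore yields K_{4} as a minor, and since treewidth is minor-monotone, tw(G) ≥ tw(K_{4}) = 3. Hence tw(G) = 3 exactly.

Treewidth 3.
Bags: B1 = {a, c, f, h}  B2 = {a, b, f, h}  B3 = {a, d, f, h}  B4 = {a, f, g, h}  B5 = {a, e, f, h}
Tree: B1–B2, B2–B3, B3–B4, B4–B5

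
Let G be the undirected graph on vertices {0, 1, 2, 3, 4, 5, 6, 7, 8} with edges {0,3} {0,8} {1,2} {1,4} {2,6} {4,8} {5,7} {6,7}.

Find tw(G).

A width-1 tree decomposition is:
Bags: B1 = {5, 7}  B2 = {6, 7}  B3 = {2, 6}  B4 = {1, 2}  B5 = {1, 4}  B6 = {4, 8}  B7 = {0, 8}  B8 = {0, 3}
Tree: B1–B2, B2–B3, B3–B4, B4–B5, B5–B6, B6–B7, B7–B8
Each bag holds 2 vertices, so the decomposition has width 1, which upper-bounds the treewidth. Since G has at least one edge (e.g. 5–7), it is not an edgeless graph, so tw(G) ≥ 1. Hence tw(G) = 1 exactly.

1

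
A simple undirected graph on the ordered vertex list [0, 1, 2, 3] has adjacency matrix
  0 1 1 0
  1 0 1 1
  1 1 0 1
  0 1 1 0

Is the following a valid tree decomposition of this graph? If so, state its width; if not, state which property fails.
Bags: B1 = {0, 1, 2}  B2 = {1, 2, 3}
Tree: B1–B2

Checking the three conditions: (i) the bags cover all of {0, 1, 2, 3}; (ii) for each edge, some bag contains both endpoints; (iii) the bags containing any fixed vertex form a subtree. All hold, so the decomposition is valid with width 3 − 1 = 2.

Yes; width 2.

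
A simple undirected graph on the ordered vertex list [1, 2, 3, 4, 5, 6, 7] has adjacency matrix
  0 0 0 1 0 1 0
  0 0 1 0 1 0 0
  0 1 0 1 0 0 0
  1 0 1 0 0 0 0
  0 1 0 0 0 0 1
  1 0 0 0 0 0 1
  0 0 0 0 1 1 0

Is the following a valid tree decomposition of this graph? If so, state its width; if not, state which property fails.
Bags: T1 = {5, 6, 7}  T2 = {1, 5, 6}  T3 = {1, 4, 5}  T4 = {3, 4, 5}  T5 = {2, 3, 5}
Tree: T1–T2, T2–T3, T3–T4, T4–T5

Yes; width 2.

Vertex coverage: the bags together contain {1, 2, 3, 4, 5, 6, 7}, the full vertex set. Edge coverage: each edge of G has both endpoints in at least one bag. Running intersection: for every vertex, the bags containing it form a connected subtree. All three properties hold, so this is a valid tree decomposition of width max|bag| − 1 = 2, and hence tw(G) ≤ 2.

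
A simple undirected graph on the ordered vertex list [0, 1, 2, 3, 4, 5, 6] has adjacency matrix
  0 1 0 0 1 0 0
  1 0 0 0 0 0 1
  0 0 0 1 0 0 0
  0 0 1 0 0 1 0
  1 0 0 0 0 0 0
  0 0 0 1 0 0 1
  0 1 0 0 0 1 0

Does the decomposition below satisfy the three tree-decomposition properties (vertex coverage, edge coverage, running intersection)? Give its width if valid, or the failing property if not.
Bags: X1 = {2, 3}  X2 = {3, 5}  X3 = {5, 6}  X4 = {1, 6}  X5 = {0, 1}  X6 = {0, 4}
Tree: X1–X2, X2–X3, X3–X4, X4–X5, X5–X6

Vertex coverage: the bags together contain {0, 1, 2, 3, 4, 5, 6}, the full vertex set. Edge coverage: each edge of G has both endpoints in at least one bag. Running intersection: for every vertex, the bags containing it form a connected subtree. All three properties hold, so this is a valid tree decomposition of width max|bag| − 1 = 1, and hence tw(G) ≤ 1.

Yes; width 1.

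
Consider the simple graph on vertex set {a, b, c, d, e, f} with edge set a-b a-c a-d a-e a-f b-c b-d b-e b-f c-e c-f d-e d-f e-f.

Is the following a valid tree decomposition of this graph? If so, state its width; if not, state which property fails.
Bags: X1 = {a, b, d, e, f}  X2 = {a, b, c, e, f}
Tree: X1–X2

Yes; width 4.

Checking the three conditions: (i) the bags cover all of {a, b, c, d, e, f}; (ii) for each edge, some bag contains both endpoints; (iii) the bags containing any fixed vertex form a subtree. All hold, so the decomposition is valid with width 5 − 1 = 4.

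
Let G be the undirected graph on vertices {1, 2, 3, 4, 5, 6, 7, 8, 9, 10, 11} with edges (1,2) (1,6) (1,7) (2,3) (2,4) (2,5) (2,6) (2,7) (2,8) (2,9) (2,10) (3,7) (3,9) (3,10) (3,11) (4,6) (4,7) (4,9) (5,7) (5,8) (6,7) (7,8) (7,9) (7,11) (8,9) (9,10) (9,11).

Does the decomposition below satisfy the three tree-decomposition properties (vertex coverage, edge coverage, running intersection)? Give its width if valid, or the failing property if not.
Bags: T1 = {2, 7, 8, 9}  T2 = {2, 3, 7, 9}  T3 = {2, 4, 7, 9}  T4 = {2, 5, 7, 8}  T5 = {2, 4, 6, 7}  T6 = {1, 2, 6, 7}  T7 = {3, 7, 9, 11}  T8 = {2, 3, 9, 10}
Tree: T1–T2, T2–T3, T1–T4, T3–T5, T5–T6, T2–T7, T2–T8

Checking the three conditions: (i) the bags cover all of {1, 2, 3, 4, 5, 6, 7, 8, 9, 10, 11}; (ii) for each edge, some bag contains both endpoints; (iii) the bags containing any fixed vertex form a subtree. All hold, so the decomposition is valid with width 4 − 1 = 3.

Yes; width 3.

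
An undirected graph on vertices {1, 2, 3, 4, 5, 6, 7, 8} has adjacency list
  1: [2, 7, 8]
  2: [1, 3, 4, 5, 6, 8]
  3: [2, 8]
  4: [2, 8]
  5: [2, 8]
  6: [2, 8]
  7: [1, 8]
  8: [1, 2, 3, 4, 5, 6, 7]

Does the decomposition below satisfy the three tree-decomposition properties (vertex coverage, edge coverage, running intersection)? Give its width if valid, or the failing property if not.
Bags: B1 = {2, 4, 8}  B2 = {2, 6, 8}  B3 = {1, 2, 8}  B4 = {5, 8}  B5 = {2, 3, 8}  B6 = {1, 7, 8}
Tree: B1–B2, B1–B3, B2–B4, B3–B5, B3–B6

A tree decomposition must satisfy three properties: every vertex lies in some bag; for every edge, both endpoints lie together in some bag; and for every vertex, the bags containing it form a connected subtree. Here edge (2,5) lies in no bag, so the decomposition is invalid.

No — edge (2,5) lies in no bag.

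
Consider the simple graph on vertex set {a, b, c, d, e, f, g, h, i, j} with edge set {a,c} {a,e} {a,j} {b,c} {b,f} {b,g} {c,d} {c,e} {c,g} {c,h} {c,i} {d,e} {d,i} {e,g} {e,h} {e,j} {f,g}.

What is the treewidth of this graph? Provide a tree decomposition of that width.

Every bag has size at most 3, so the width is 3 − 1 = 2 and tw(G) ≤ 2. For the lower bound, the 3 vertices {a, e, j} are pairwise adjacent, and any tree decomposition puts a clique entirely inside one bag — forcing width ≥ 2. Therefore the treewidth is 2.

Treewidth 2.
Bags: B1 = {c, d, e}  B2 = {a, c, e}  B3 = {c, e, h}  B4 = {c, e, g}  B5 = {b, c, g}  B6 = {a, e, j}  B7 = {b, f, g}  B8 = {c, d, i}
Tree: B1–B2, B2–B3, B2–B4, B4–B5, B2–B6, B5–B7, B1–B8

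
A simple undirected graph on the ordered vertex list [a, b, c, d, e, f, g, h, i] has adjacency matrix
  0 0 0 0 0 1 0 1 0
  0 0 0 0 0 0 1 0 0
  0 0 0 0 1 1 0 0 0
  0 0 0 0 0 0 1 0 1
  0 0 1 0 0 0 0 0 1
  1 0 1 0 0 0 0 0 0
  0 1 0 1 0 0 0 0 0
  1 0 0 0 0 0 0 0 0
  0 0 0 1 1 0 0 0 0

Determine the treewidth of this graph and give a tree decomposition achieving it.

Each bag holds 2 vertices, so the decomposition has width 1, which upper-bounds the treewidth. G has an edge, so its treewidth is at least 1. Combining the bounds, tw(G) = 1.

Treewidth 1.
One such decomposition:
Bags: B1 = {a, h}  B2 = {a, f}  B3 = {c, f}  B4 = {c, e}  B5 = {e, i}  B6 = {d, i}  B7 = {d, g}  B8 = {b, g}
Tree: B1–B2, B2–B3, B3–B4, B4–B5, B5–B6, B6–B7, B7–B8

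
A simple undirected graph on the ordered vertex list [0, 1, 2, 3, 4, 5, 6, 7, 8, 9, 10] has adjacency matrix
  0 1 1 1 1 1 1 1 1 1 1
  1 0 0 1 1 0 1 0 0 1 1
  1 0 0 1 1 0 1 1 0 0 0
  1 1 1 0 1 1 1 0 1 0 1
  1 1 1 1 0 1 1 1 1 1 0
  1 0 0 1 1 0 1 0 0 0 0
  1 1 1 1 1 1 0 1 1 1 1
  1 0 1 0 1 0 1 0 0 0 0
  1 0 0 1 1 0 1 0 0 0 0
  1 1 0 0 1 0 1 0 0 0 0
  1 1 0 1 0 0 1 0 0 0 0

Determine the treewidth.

4

A width-4 tree decomposition is:
Bags: B1 = {0, 1, 4, 6, 9}  B2 = {0, 1, 3, 4, 6}  B3 = {0, 3, 4, 6, 8}  B4 = {0, 2, 3, 4, 6}  B5 = {0, 1, 3, 6, 10}  B6 = {0, 3, 4, 5, 6}  B7 = {0, 2, 4, 6, 7}
Tree: B1–B2, B2–B3, B3–B4, B2–B5, B2–B6, B4–B7
Every bag has size at most 5, so the width is 5 − 1 = 4 and tw(G) ≤ 4. Conversely, {0, 1, 3, 6, 10} is a clique of size 5, and the vertices of any clique must share a bag in every tree decomposition; so some bag has ≥ 5 vertices and tw(G) ≥ 4. The upper and lower bounds meet at 4, so that is the treewidth.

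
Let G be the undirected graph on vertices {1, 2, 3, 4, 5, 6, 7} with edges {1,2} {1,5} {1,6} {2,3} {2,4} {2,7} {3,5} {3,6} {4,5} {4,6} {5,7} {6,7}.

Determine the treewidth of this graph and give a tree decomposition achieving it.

The largest bag has 4 vertices, giving width 3; this decomposition certifies tw(G) ≤ 3. For the lower bound: the 4 vertex sets {2,7}, {1,5}, {6}, {3} are disjoint, each induces a connected subgraph, and every pair is joined by at least one edge of G. Contracting each set to a single vertex therefore yields K_{4} as a minor, and since treewidth is minor-monotone, tw(G) ≥ tw(K_{4}) = 3. The upper and lower bounds meet at 3, so that is the treewidth.

Treewidth 3.
One optimal decomposition is:
Bags: B1 = {2, 5, 6, 7}  B2 = {1, 2, 5, 6}  B3 = {2, 3, 5, 6}  B4 = {2, 4, 5, 6}
Tree: B1–B2, B2–B3, B3–B4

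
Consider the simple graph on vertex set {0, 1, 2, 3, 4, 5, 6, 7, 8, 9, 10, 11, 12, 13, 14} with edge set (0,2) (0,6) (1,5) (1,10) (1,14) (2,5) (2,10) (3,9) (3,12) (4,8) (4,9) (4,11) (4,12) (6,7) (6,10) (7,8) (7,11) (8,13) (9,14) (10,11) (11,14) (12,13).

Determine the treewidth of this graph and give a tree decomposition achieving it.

Every bag has size at most 4, so the width is 4 − 1 = 3 and tw(G) ≤ 3. For the lower bound: the 4 vertex sets {0,2,5}, {6}, {10}, {1,7,11,14} are disjoint, each induces a connected subgraph, and every pair is joined by at least one edge of G. Contracting each set to a single vertex therefore yields K_{4} as a minor, and since treewidth is minor-monotone, tw(G) ≥ tw(K_{4}) = 3. Therefore the treewidth is 3.

Treewidth 3.
One such decomposition:
Bags: B1 = {0, 2, 5, 6}  B2 = {2, 5, 6, 10}  B3 = {1, 5, 6, 10}  B4 = {1, 6, 7, 10}  B5 = {1, 7, 10, 11}  B6 = {1, 7, 11, 14}  B7 = {7, 8, 11, 14}  B8 = {4, 8, 11, 14}  B9 = {4, 8, 9, 14}  B10 = {4, 8, 9, 13}  B11 = {4, 9, 12, 13}  B12 = {3, 9, 12, 13}
Tree: B1–B2, B2–B3, B3–B4, B4–B5, B5–B6, B6–B7, B7–B8, B8–B9, B9–B10, B10–B11, B11–B12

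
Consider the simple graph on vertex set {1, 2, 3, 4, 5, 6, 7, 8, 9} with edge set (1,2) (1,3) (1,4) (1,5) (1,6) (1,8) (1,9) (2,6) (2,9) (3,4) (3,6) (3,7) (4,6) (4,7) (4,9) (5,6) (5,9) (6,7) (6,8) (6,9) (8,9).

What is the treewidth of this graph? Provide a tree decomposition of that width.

Treewidth 3.
One such decomposition:
Bags: B1 = {1, 3, 4, 6}  B2 = {1, 4, 6, 9}  B3 = {1, 2, 6, 9}  B4 = {1, 5, 6, 9}  B5 = {3, 4, 6, 7}  B6 = {1, 6, 8, 9}
Tree: B1–B2, B2–B3, B2–B4, B1–B5, B2–B6

The largest bag has 4 vertices, giving width 3; this decomposition certifies tw(G) ≤ 3. On the other hand G contains the 4-clique {1, 6, 8, 9}. A clique must lie in a single bag of any decomposition, so no decomposition can have width below 3. The upper and lower bounds meet at 3, so that is the treewidth.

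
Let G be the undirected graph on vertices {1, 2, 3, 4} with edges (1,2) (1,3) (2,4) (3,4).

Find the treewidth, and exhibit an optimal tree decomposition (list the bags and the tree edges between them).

Every bag has size at most 3, so the width is 3 − 1 = 2 and tw(G) ≤ 2. The edges 4–3–1–2–4 form a cycle, so G is not a tree and its treewidth is at least 2. The upper and lower bounds meet at 2, so that is the treewidth.

Treewidth 2.
One such decomposition:
Bags: B1 = {1, 3, 4}  B2 = {1, 2, 4}
Tree: B1–B2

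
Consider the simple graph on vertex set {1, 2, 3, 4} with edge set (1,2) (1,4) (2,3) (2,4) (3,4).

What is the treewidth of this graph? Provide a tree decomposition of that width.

Treewidth 2.
One optimal decomposition is:
Bags: B1 = {2, 3, 4}  B2 = {1, 2, 4}
Tree: B1–B2

Every bag has size at most 3, so the width is 3 − 1 = 2 and tw(G) ≤ 2. Conversely, {1, 2, 4} is a clique of size 3, and the vertices of any clique must share a bag in every tree decomposition; so some bag has ≥ 3 vertices and tw(G) ≥ 2. Hence tw(G) = 2 exactly.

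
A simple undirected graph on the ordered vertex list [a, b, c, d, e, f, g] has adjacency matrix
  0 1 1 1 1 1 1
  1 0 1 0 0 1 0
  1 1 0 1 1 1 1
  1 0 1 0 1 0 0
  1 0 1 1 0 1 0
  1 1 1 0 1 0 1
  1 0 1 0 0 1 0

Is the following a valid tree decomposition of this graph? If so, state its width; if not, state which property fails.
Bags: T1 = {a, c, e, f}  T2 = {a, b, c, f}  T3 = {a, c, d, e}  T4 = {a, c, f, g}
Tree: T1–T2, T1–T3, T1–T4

Vertex coverage: the bags together contain {a, b, c, d, e, f, g}, the full vertex set. Edge coverage: each edge of G has both endpoints in at least one bag. Running intersection: for every vertex, the bags containing it form a connected subtree. All three properties hold, so this is a valid tree decomposition of width max|bag| − 1 = 3, and hence tw(G) ≤ 3.

Yes; width 3.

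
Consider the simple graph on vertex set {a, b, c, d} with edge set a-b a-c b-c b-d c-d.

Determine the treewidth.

2

A width-2 tree decomposition is:
Bags: B1 = {a, b, c}  B2 = {b, c, d}
Tree: B1–B2
Each bag holds 3 vertices, so the decomposition has width 2, which upper-bounds the treewidth. For the lower bound, the 3 vertices {b, c, d} are pairwise adjacent, and any tree decomposition puts a clique entirely inside one bag — forcing width ≥ 2. The upper and lower bounds meet at 2, so that is the treewidth.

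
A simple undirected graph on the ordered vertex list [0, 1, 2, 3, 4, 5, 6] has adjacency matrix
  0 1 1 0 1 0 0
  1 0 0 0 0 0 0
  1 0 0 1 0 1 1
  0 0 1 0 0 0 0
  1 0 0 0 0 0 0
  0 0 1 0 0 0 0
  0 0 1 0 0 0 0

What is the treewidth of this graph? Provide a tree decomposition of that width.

Treewidth 1.
Bags: B1 = {0, 2}  B2 = {2, 3}  B3 = {0, 4}  B4 = {2, 6}  B5 = {0, 1}  B6 = {2, 5}
Tree: B1–B2, B1–B3, B1–B4, B3–B5, B4–B6

Every bag has size at most 2, so the width is 2 − 1 = 1 and tw(G) ≤ 1. G has an edge, so its treewidth is at least 1. Hence tw(G) = 1 exactly.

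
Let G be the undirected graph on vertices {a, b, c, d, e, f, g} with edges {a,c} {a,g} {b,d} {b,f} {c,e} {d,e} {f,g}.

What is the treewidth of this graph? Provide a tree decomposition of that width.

Each bag holds 3 vertices, so the decomposition has width 2, which upper-bounds the treewidth. Since c–a–g–f–b–d–e–c is a cycle in G, G is not acyclic. Forests are exactly the graphs of treewidth ≤ 1, so tw(G) ≥ 2. Therefore the treewidth is 2.

Treewidth 2.
One such decomposition:
Bags: B1 = {a, c, g}  B2 = {c, f, g}  B3 = {b, c, f}  B4 = {b, c, d}  B5 = {c, d, e}
Tree: B1–B2, B2–B3, B3–B4, B4–B5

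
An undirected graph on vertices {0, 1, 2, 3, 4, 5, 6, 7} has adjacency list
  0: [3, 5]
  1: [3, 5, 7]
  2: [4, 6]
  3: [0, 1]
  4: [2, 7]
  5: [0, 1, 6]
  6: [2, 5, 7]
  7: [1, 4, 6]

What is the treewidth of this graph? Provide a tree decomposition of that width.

Treewidth 2.
Bags: B1 = {2, 4, 6}  B2 = {4, 6, 7}  B3 = {5, 6, 7}  B4 = {1, 5, 7}  B5 = {0, 1, 5}  B6 = {0, 1, 3}
Tree: B1–B2, B2–B3, B3–B4, B4–B5, B5–B6

Every bag has size at most 3, so the width is 3 − 1 = 2 and tw(G) ≤ 2. Since 2–4–7–6–2 is a cycle in G, G is not acyclic. Forests are exactly the graphs of treewidth ≤ 1, so tw(G) ≥ 2. Combining the bounds, tw(G) = 2.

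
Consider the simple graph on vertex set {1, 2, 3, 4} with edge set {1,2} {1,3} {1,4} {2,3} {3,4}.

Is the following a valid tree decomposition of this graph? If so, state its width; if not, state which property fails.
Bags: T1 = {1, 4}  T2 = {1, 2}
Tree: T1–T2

A tree decomposition must satisfy three properties: every vertex lies in some bag; for every edge, both endpoints lie together in some bag; and for every vertex, the bags containing it form a connected subtree. Here vertex 3 appears in no bag, so the decomposition is invalid.

No — vertex 3 appears in no bag.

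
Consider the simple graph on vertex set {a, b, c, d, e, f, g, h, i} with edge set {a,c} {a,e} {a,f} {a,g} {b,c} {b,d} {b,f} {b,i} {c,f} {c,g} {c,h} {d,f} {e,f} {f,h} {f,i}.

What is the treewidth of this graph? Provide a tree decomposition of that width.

The largest bag has 3 vertices, giving width 2; this decomposition certifies tw(G) ≤ 2. For the lower bound, the 3 vertices {a, c, g} are pairwise adjacent, and any tree decomposition puts a clique entirely inside one bag — forcing width ≥ 2. The upper and lower bounds meet at 2, so that is the treewidth.

Treewidth 2.
One such decomposition:
Bags: B1 = {a, e, f}  B2 = {a, c, f}  B3 = {a, c, g}  B4 = {c, f, h}  B5 = {b, c, f}  B6 = {b, f, i}  B7 = {b, d, f}
Tree: B1–B2, B2–B3, B2–B4, B2–B5, B5–B6, B5–B7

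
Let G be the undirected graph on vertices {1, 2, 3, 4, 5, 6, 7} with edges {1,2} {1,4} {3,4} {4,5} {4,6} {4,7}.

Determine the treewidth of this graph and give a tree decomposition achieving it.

The largest bag has 2 vertices, giving width 1; this decomposition certifies tw(G) ≤ 1. Any graph with an edge has treewidth ≥ 1, and G has the edge 1–4. Therefore the treewidth is 1.

Treewidth 1.
One optimal decomposition is:
Bags: B1 = {1, 4}  B2 = {3, 4}  B3 = {4, 5}  B4 = {4, 6}  B5 = {4, 7}  B6 = {1, 2}
Tree: B1–B2, B2–B3, B2–B4, B1–B5, B1–B6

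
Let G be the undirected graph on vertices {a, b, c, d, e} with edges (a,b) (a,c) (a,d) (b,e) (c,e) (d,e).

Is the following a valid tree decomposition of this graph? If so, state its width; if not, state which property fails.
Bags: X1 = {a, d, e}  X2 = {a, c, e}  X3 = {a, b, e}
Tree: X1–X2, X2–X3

Every vertex of G appears in some bag (union = {a, b, c, d, e}); every edge is covered by a bag; and for each vertex v the set of bags containing v is connected in the bag tree. The decomposition is therefore valid. The largest bag has 3 vertices, so the width is 2.

Yes; width 2.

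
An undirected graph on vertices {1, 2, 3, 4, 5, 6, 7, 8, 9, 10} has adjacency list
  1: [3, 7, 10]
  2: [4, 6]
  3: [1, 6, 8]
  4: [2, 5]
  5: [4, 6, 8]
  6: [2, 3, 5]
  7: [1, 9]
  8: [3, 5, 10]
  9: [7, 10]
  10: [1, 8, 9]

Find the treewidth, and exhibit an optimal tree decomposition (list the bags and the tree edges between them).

Treewidth 2.
One such decomposition:
Bags: B1 = {7, 9, 10}  B2 = {1, 7, 10}  B3 = {1, 8, 10}  B4 = {1, 3, 8}  B5 = {3, 5, 8}  B6 = {3, 5, 6}  B7 = {4, 5, 6}  B8 = {2, 4, 6}
Tree: B1–B2, B2–B3, B3–B4, B4–B5, B5–B6, B6–B7, B7–B8

Each bag holds 3 vertices, so the decomposition has width 2, which upper-bounds the treewidth. For the lower bound, G contains the cycle 9–7–1–10–9, so G is not a forest; only forests have treewidth ≤ 1, hence tw(G) ≥ 2. Hence tw(G) = 2 exactly.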